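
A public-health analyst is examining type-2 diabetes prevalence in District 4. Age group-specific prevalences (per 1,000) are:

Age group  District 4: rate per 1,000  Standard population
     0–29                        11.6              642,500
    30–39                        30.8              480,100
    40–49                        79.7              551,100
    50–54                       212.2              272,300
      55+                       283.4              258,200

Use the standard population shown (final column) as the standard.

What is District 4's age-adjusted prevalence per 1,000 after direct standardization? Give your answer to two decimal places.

89.43

Standard total = 2,204,200; weights = 0.2915, 0.2178, 0.2500, 0.1235, 0.1171.
Standardized rate: 0.2915×11.6 + 0.2178×30.8 + 0.2500×79.7 + 0.1235×212.2 + 0.1171×283.4 = 89.4287 per 1,000.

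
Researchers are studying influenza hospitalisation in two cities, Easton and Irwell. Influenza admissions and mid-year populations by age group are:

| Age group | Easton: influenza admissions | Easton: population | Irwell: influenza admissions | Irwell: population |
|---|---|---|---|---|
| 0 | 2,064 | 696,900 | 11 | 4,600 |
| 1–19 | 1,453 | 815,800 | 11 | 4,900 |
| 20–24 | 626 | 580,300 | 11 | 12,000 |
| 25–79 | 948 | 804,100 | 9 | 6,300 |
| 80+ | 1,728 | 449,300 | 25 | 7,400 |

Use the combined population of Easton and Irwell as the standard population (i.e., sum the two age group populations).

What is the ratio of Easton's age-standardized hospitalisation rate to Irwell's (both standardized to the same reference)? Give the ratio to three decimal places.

Age-specific rates per 100,000 for Easton: 296.17, 178.11, 107.88, 117.90, 384.60.
For Irwell: 239.13, 224.49, 91.67, 142.86, 337.84.
Combined standard total = 3,381,600; weights = 0.2074, 0.2427, 0.1752, 0.2396, 0.1351.
Easton: 0.2074×296.17 + 0.2427×178.11 + 0.1752×107.88 + 0.2396×117.90 + 0.1351×384.60 = 203.7551 per 100,000.
Irwell: 0.2074×239.13 + 0.2427×224.49 + 0.1752×91.67 + 0.2396×142.86 + 0.1351×337.84 = 200.0074 per 100,000.
Ratio = 203.7551 ÷ 200.0074 = 1.01874.

1.019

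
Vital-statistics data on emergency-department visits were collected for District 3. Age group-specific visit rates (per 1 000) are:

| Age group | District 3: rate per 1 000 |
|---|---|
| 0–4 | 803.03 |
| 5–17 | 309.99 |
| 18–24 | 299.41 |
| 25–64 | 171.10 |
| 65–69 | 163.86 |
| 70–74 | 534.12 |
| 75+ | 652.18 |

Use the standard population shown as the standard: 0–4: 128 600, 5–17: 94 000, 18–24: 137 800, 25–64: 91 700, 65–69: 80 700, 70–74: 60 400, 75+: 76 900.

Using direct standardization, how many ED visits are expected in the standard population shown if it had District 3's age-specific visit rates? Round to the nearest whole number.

284994

Expected ED visits = Σ (standard pop × age-specific rate ÷ 1 000)
= 128 600×803.03/1 000 + 94 000×309.99/1 000 + 137 800×299.41/1 000 + 91 700×171.10/1 000 + 80 700×163.86/1 000 + 60 400×534.12/1 000 + 76 900×652.18/1 000
= 103269.66 + 29139.06 + 41258.70 + 15689.87 + 13223.50 + 32260.85 + 50152.64 = 284994.28.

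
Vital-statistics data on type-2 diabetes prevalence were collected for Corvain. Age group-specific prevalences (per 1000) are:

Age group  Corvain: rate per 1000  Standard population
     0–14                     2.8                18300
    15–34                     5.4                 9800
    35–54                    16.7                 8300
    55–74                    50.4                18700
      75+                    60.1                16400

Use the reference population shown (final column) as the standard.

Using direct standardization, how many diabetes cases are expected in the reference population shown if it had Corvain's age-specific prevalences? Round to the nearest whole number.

2171

Expected diabetes cases = Σ (standard pop × age-specific rate ÷ 1000)
= 18300×2.8/1000 + 9800×5.4/1000 + 8300×16.7/1000 + 18700×50.4/1000 + 16400×60.1/1000
= 51.24 + 52.92 + 138.61 + 942.48 + 985.64 = 2170.89.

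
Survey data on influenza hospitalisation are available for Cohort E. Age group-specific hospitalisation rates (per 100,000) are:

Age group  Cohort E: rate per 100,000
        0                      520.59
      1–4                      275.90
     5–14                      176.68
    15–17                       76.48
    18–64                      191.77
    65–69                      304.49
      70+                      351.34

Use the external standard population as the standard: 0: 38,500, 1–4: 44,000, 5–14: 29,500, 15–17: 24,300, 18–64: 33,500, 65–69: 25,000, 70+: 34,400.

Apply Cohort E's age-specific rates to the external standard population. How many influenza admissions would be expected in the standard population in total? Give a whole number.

654

Expected influenza admissions = Σ (standard pop × age-specific rate ÷ 100,000)
= 38,500×520.59/100,000 + 44,000×275.90/100,000 + 29,500×176.68/100,000 + 24,300×76.48/100,000 + 33,500×191.77/100,000 + 25,000×304.49/100,000 + 34,400×351.34/100,000
= 200.43 + 121.40 + 52.12 + 18.58 + 64.24 + 76.12 + 120.86 = 653.75.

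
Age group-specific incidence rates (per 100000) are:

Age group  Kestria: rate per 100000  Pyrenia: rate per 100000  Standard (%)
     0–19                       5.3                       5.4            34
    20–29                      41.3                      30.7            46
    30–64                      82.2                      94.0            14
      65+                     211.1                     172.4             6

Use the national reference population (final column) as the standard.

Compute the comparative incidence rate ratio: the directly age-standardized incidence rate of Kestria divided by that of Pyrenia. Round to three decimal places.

1.140

Standard weights: 0.34, 0.46, 0.14, 0.06.
Kestria: 0.3400×5.3 + 0.4600×41.3 + 0.1400×82.2 + 0.0600×211.1 = 44.9740 per 100000.
Pyrenia: 0.3400×5.4 + 0.4600×30.7 + 0.1400×94.0 + 0.0600×172.4 = 39.4620 per 100000.
Ratio = 44.9740 ÷ 39.4620 = 1.13968.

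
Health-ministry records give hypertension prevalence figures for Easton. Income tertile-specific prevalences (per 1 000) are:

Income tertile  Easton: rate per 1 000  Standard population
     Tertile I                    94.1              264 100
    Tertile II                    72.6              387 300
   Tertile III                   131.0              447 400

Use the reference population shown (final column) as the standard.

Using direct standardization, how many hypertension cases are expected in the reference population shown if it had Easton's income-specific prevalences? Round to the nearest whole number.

111579

Expected hypertension cases = Σ (standard pop × income-specific rate ÷ 1 000)
= 264 100×94.1/1 000 + 387 300×72.6/1 000 + 447 400×131.0/1 000
= 24851.81 + 28117.98 + 58609.40 = 111579.19.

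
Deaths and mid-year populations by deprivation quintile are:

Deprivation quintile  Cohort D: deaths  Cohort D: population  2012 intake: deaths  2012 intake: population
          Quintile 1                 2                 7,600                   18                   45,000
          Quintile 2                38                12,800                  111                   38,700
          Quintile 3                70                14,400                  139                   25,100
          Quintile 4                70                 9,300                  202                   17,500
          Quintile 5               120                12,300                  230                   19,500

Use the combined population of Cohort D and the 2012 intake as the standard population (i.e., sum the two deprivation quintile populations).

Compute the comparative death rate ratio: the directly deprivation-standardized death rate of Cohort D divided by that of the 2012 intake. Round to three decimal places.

Deprivation-specific rates per 100,000 for Cohort D: 26.32, 296.88, 486.11, 752.69, 975.61.
For the 2012 intake: 40.00, 286.82, 553.78, 1154.29, 1179.49.
Combined standard total = 202,200; weights = 0.2601, 0.2547, 0.1954, 0.1325, 0.1573.
Cohort D: 0.2601×26.32 + 0.2547×296.88 + 0.1954×486.11 + 0.1325×752.69 + 0.1573×975.61 = 430.6187 per 100,000.
The 2012 intake: 0.2601×40.00 + 0.2547×286.82 + 0.1954×553.78 + 0.1325×1154.29 + 0.1573×1179.49 = 530.1304 per 100,000.
Ratio = 430.6187 ÷ 530.1304 = 0.81229.

0.812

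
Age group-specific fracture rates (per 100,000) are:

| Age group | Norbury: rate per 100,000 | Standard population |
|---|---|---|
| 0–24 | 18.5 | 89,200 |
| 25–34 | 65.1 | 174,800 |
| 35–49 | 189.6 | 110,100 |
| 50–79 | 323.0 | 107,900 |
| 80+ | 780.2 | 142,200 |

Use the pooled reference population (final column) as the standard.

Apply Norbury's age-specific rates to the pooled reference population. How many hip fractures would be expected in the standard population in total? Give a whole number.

Expected hip fractures = Σ (standard pop × age-specific rate ÷ 100,000)
= 89,200×18.5/100,000 + 174,800×65.1/100,000 + 110,100×189.6/100,000 + 107,900×323.0/100,000 + 142,200×780.2/100,000
= 16.50 + 113.79 + 208.75 + 348.52 + 1109.44 = 1797.01.

1797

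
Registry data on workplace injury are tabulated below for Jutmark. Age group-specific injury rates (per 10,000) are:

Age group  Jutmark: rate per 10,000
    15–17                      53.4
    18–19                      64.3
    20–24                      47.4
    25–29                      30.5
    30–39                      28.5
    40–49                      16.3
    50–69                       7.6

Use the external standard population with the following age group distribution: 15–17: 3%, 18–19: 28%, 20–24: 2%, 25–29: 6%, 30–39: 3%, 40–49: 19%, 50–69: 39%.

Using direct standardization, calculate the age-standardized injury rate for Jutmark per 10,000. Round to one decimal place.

29.3

Standard weights: 0.03, 0.28, 0.02, 0.06, 0.03, 0.19, 0.39.
Standardized rate: 0.0300×53.4 + 0.2800×64.3 + 0.0200×47.4 + 0.0600×30.5 + 0.0300×28.5 + 0.1900×16.3 + 0.3900×7.6 = 29.3000 per 10,000.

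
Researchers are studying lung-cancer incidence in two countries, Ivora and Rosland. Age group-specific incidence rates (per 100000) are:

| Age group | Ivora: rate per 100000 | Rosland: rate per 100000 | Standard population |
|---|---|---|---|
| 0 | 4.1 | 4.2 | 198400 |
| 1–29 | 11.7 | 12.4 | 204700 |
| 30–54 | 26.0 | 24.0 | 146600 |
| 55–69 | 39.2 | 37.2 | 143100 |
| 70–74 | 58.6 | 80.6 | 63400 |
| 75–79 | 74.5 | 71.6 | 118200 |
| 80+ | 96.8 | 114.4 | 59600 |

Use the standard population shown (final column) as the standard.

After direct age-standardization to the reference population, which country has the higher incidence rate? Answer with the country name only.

Standard total = 934000; weights = 0.2124, 0.2192, 0.1570, 0.1532, 0.0679, 0.1266, 0.0638.
Ivora: 0.2124×4.1 + 0.2192×11.7 + 0.1570×26.0 + 0.1532×39.2 + 0.0679×58.6 + 0.1266×74.5 + 0.0638×96.8 = 33.1049 per 100000.
Rosland: 0.2124×4.2 + 0.2192×12.4 + 0.1570×24.0 + 0.1532×37.2 + 0.0679×80.6 + 0.1266×71.6 + 0.0638×114.4 = 34.9087 per 100000.

Rosland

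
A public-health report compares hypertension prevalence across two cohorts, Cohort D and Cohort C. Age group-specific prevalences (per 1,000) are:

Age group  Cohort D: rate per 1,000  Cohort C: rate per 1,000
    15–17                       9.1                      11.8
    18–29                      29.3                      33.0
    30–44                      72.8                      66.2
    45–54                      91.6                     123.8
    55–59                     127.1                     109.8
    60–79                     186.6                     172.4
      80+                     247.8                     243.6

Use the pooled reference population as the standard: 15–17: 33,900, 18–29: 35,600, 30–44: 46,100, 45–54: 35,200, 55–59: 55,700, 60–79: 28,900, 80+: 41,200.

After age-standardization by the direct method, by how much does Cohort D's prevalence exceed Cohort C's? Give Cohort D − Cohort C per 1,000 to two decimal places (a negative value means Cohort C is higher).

1.79

Standard total = 276,600; weights = 0.1226, 0.1287, 0.1667, 0.1273, 0.2014, 0.1045, 0.1490.
Cohort D: 0.1226×9.1 + 0.1287×29.3 + 0.1667×72.8 + 0.1273×91.6 + 0.2014×127.1 + 0.1045×186.6 + 0.1490×247.8 = 110.6780 per 1,000.
Cohort C: 0.1226×11.8 + 0.1287×33.0 + 0.1667×66.2 + 0.1273×123.8 + 0.2014×109.8 + 0.1045×172.4 + 0.1490×243.6 = 108.8899 per 1,000.
Difference = 110.6780 − 108.8899 = 1.7881.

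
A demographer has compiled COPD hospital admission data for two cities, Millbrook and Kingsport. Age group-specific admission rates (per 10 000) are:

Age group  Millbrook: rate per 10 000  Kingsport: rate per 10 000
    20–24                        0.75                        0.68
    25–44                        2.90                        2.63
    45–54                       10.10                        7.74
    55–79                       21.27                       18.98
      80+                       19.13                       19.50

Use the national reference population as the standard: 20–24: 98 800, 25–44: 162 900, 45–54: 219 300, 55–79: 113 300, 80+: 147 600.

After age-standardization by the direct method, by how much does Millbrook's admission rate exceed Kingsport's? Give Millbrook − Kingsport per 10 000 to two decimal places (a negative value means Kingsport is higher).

1.04

Standard total = 741 900; weights = 0.1332, 0.2196, 0.2956, 0.1527, 0.1989.
Millbrook: 0.1332×0.75 + 0.2196×2.90 + 0.2956×10.10 + 0.1527×21.27 + 0.1989×19.13 = 10.7763 per 10 000.
Kingsport: 0.1332×0.68 + 0.2196×2.63 + 0.2956×7.74 + 0.1527×18.98 + 0.1989×19.50 = 9.7340 per 10 000.
Difference = 10.7763 − 9.7340 = 1.0423.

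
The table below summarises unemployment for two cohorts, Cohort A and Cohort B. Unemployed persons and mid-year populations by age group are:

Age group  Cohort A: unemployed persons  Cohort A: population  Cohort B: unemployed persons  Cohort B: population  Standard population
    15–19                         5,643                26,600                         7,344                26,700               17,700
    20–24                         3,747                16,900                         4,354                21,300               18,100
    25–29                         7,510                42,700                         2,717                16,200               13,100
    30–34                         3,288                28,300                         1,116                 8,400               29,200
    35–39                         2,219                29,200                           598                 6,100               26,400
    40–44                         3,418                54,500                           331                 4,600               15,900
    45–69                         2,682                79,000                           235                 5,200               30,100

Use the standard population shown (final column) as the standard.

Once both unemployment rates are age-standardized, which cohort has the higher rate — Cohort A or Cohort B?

Age-specific rates per 1,000 for Cohort A: 212.143, 221.716, 175.878, 116.184, 75.993, 62.716, 33.949.
For Cohort B: 275.056, 204.413, 167.716, 132.857, 98.033, 71.957, 45.192.
Standard total = 150,500; weights = 0.1176, 0.1203, 0.0870, 0.1940, 0.1754, 0.1056, 0.2000.
Cohort A: 0.1176×212.143 + 0.1203×221.716 + 0.0870×175.878 + 0.1940×116.184 + 0.1754×75.993 + 0.1056×62.716 + 0.2000×33.949 = 116.2115 per 1,000.
Cohort B: 0.1176×275.056 + 0.1203×204.413 + 0.0870×167.716 + 0.1940×132.857 + 0.1754×98.033 + 0.1056×71.957 + 0.2000×45.192 = 131.1451 per 1,000.

Cohort B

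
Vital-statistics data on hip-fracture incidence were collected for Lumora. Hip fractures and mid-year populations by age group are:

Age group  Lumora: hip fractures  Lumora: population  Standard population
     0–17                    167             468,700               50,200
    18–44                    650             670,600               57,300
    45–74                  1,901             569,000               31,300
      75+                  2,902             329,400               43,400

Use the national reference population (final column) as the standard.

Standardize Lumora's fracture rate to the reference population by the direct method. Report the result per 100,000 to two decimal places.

307.55

Age-specific rates per 100,000 for Lumora: 35.63, 96.93, 334.09, 881.00.
Standard total = 182,200; weights = 0.2755, 0.3145, 0.1718, 0.2382.
Standardized rate: 0.2755×35.63 + 0.3145×96.93 + 0.1718×334.09 + 0.2382×881.00 = 307.5467 per 100,000.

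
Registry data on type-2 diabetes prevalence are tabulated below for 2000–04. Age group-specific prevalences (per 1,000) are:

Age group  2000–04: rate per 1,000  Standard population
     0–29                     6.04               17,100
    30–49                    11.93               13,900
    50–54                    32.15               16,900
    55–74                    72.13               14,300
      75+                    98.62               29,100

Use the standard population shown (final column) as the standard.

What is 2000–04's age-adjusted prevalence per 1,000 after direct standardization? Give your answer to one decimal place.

51.6

Standard total = 91,300; weights = 0.1873, 0.1522, 0.1851, 0.1566, 0.3187.
Standardized rate: 0.1873×6.04 + 0.1522×11.93 + 0.1851×32.15 + 0.1566×72.13 + 0.3187×98.62 = 51.6292 per 1,000.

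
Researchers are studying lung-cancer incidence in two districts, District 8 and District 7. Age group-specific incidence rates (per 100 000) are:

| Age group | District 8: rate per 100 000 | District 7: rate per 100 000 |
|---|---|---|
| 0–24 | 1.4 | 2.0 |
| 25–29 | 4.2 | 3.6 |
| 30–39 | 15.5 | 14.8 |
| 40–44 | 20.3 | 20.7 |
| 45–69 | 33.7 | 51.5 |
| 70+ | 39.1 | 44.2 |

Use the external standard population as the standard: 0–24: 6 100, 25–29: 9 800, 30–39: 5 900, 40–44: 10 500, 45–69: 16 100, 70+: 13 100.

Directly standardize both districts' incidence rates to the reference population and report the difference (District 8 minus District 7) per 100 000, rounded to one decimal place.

-5.7

Standard total = 61 500; weights = 0.0992, 0.1593, 0.0959, 0.1707, 0.2618, 0.2130.
District 8: 0.0992×1.4 + 0.1593×4.2 + 0.0959×15.5 + 0.1707×20.3 + 0.2618×33.7 + 0.2130×39.1 = 22.9119 per 100 000.
District 7: 0.0992×2.0 + 0.1593×3.6 + 0.0959×14.8 + 0.1707×20.7 + 0.2618×51.5 + 0.2130×44.2 = 28.6231 per 100 000.
Difference = 22.9119 − 28.6231 = -5.7112.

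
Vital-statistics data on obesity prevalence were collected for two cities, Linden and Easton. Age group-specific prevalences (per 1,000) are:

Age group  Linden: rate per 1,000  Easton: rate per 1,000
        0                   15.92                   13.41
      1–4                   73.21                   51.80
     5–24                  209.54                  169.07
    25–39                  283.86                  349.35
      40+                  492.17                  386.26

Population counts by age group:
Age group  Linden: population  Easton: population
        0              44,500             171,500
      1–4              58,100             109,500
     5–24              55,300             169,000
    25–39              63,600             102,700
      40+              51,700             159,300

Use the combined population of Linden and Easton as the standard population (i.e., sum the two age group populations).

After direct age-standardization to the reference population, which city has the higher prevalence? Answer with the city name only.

Combined standard total = 985,200; weights = 0.2192, 0.1701, 0.2277, 0.1688, 0.2142.
Linden: 0.2192×15.92 + 0.1701×73.21 + 0.2277×209.54 + 0.1688×283.86 + 0.2142×492.17 = 216.9735 per 1,000.
Easton: 0.2192×13.41 + 0.1701×51.80 + 0.2277×169.07 + 0.1688×349.35 + 0.2142×386.26 = 191.9391 per 1,000.

Linden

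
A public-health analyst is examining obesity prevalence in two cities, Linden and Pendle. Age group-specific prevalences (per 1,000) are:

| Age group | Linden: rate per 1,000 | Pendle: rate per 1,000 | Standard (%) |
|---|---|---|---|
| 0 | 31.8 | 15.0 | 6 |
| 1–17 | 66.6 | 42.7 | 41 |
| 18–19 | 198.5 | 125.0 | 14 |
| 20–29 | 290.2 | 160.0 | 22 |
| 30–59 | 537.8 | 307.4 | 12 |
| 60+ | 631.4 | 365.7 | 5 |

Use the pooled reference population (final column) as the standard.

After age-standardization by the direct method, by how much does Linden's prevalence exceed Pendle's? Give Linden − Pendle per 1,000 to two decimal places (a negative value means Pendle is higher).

90.67

Standard weights: 0.06, 0.41, 0.14, 0.22, 0.12, 0.05.
Linden: 0.0600×31.8 + 0.4100×66.6 + 0.1400×198.5 + 0.2200×290.2 + 0.1200×537.8 + 0.0500×631.4 = 216.9540 per 1,000.
Pendle: 0.0600×15.0 + 0.4100×42.7 + 0.1400×125.0 + 0.2200×160.0 + 0.1200×307.4 + 0.0500×365.7 = 126.2800 per 1,000.
Difference = 216.9540 − 126.2800 = 90.6740.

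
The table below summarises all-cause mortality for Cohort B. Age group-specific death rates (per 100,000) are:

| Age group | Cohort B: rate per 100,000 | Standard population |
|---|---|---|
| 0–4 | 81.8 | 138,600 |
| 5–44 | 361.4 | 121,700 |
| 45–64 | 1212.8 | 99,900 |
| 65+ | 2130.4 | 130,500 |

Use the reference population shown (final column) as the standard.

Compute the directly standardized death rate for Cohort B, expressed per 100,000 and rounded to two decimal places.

926.22

Standard total = 490,700; weights = 0.2825, 0.2480, 0.2036, 0.2659.
Standardized rate: 0.2825×81.8 + 0.2480×361.4 + 0.2036×1212.8 + 0.2659×2130.4 = 926.2192 per 100,000.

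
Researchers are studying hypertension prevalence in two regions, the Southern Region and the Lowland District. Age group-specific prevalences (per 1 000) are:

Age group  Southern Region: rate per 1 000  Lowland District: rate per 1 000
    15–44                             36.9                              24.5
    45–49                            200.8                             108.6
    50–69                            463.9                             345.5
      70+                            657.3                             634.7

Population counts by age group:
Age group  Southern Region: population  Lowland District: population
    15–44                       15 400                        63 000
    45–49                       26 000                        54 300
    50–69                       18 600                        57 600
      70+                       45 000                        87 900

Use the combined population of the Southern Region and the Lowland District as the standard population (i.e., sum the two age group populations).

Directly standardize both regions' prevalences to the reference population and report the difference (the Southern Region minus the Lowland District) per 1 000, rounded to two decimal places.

Combined standard total = 367 800; weights = 0.2132, 0.2183, 0.2072, 0.3613.
The Southern Region: 0.2132×36.9 + 0.2183×200.8 + 0.2072×463.9 + 0.3613×657.3 = 385.3223 per 1 000.
The Lowland District: 0.2132×24.5 + 0.2183×108.6 + 0.2072×345.5 + 0.3613×634.7 = 329.8535 per 1 000.
Difference = 385.3223 − 329.8535 = 55.4688.

55.47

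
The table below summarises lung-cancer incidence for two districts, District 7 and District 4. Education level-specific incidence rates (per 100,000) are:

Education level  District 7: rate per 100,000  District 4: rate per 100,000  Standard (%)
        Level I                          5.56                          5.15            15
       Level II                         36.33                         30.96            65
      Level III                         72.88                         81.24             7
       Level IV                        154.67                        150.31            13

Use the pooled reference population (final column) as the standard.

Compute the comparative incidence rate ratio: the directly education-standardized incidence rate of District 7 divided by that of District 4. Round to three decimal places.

Standard weights: 0.15, 0.65, 0.07, 0.13.
District 7: 0.1500×5.56 + 0.6500×36.33 + 0.0700×72.88 + 0.1300×154.67 = 49.6572 per 100,000.
District 4: 0.1500×5.15 + 0.6500×30.96 + 0.0700×81.24 + 0.1300×150.31 = 46.1236 per 100,000.
Ratio = 49.6572 ÷ 46.1236 = 1.07661.

1.077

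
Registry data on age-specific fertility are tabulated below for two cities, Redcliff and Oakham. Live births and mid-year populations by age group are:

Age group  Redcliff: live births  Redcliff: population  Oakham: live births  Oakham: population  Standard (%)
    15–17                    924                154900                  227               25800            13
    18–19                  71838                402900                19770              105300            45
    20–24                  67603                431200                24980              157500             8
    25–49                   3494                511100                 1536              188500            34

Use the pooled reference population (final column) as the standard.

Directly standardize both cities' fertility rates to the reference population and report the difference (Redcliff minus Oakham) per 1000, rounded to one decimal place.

-5.2

Age-specific rates per 1000 for Redcliff: 5.965, 178.302, 156.779, 6.836.
For Oakham: 8.798, 187.749, 158.603, 8.149.
Standard weights: 0.13, 0.45, 0.08, 0.34.
Redcliff: 0.1300×5.965 + 0.4500×178.302 + 0.0800×156.779 + 0.3400×6.836 = 95.8781 per 1000.
Oakham: 0.1300×8.798 + 0.4500×187.749 + 0.0800×158.603 + 0.3400×8.149 = 101.0897 per 1000.
Difference = 95.8781 − 101.0897 = -5.2116.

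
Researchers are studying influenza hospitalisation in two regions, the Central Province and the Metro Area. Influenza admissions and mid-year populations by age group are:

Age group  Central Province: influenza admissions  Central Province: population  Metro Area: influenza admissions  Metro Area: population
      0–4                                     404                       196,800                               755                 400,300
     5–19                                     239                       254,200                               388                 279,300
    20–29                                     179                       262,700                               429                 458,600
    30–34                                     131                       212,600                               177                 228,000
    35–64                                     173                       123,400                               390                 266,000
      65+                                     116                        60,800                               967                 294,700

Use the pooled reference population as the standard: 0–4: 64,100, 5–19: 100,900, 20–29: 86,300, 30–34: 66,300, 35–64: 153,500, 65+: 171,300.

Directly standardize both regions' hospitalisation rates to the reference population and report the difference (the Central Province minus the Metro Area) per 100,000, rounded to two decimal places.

Age-specific rates per 100,000 for the Central Province: 205.28, 94.02, 68.14, 61.62, 140.19, 190.79.
For the Metro Area: 188.61, 138.92, 93.55, 77.63, 146.62, 328.13.
Standard total = 642,400; weights = 0.0998, 0.1571, 0.1343, 0.1032, 0.2389, 0.2667.
The Central Province: 0.0998×205.28 + 0.1571×94.02 + 0.1343×68.14 + 0.1032×61.62 + 0.2389×140.19 + 0.2667×190.79 = 135.1387 per 100,000.
The Metro Area: 0.0998×188.61 + 0.1571×138.92 + 0.1343×93.55 + 0.1032×77.63 + 0.2389×146.62 + 0.2667×328.13 = 183.7500 per 100,000.
Difference = 135.1387 − 183.7500 = -48.6113.

-48.61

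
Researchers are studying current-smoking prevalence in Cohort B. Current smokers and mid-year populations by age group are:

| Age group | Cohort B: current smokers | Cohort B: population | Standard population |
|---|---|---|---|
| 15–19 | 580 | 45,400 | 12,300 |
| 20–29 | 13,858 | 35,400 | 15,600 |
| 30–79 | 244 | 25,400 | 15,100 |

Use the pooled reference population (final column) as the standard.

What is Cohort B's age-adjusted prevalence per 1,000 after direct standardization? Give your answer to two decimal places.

Age-specific rates per 1,000 for Cohort B: 12.775, 391.469, 9.606.
Standard total = 43,000; weights = 0.2860, 0.3628, 0.3512.
Standardized rate: 0.2860×12.775 + 0.3628×391.469 + 0.3512×9.606 = 149.0490 per 1,000.

149.05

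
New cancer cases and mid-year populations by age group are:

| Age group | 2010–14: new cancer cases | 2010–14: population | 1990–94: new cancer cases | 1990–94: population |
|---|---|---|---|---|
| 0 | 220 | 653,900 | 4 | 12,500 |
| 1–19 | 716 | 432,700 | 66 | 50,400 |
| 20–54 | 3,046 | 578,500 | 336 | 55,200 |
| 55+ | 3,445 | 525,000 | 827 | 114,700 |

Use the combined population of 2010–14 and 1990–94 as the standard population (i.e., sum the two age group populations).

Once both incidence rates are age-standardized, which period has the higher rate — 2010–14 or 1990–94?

Age-specific rates per 100,000 for 2010–14: 33.64, 165.47, 526.53, 656.19.
For 1990–94: 32.00, 130.95, 608.70, 721.01.
Combined standard total = 2,422,900; weights = 0.2750, 0.1994, 0.2615, 0.2640.
2010–14: 0.2750×33.64 + 0.1994×165.47 + 0.2615×526.53 + 0.2640×656.19 = 353.2090 per 100,000.
1990–94: 0.2750×32.00 + 0.1994×130.95 + 0.2615×608.70 + 0.2640×721.01 = 384.4770 per 100,000.

1990–94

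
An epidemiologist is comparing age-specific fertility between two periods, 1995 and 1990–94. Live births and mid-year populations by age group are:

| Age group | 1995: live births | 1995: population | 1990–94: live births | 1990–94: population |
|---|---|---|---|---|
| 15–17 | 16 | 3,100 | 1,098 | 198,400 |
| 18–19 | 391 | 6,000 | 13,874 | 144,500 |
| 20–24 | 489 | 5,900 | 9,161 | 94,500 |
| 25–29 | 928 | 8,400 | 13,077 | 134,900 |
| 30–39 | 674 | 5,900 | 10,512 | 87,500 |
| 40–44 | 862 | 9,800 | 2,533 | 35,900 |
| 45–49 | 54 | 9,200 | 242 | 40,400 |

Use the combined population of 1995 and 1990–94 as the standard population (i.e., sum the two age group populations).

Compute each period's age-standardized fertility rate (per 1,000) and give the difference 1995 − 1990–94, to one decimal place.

Age-specific rates per 1,000 for 1995: 5.161, 65.167, 82.881, 110.476, 114.237, 87.959, 5.870.
For 1990–94: 5.534, 96.014, 96.942, 96.938, 120.137, 70.557, 5.990.
Combined standard total = 784,400; weights = 0.2569, 0.1919, 0.1280, 0.1827, 0.1191, 0.0583, 0.0632.
1995: 0.2569×5.161 + 0.1919×65.167 + 0.1280×82.881 + 0.1827×110.476 + 0.1191×114.237 + 0.0583×87.959 + 0.0632×5.870 = 63.7184 per 1,000.
1990–94: 0.2569×5.534 + 0.1919×96.014 + 0.1280×96.942 + 0.1827×96.938 + 0.1191×120.137 + 0.0583×70.557 + 0.0632×5.990 = 68.7556 per 1,000.
Difference = 63.7184 − 68.7556 = -5.0371.

-5.0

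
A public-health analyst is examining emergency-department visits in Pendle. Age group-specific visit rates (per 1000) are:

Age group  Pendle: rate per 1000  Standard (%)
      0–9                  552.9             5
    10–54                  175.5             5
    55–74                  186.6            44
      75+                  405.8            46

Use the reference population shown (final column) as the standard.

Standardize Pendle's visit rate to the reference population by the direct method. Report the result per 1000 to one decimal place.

Standard weights: 0.05, 0.05, 0.44, 0.46.
Standardized rate: 0.0500×552.9 + 0.0500×175.5 + 0.4400×186.6 + 0.4600×405.8 = 305.1920 per 1000.

305.2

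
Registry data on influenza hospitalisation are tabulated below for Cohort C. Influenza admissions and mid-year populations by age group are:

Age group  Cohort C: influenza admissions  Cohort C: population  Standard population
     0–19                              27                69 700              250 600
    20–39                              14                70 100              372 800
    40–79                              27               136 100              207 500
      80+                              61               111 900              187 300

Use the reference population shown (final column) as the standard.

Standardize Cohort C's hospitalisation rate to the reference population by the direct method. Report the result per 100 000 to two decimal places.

Age-specific rates per 100 000 for Cohort C: 38.74, 19.97, 19.84, 54.51.
Standard total = 1 018 200; weights = 0.2461, 0.3661, 0.2038, 0.1840.
Standardized rate: 0.2461×38.74 + 0.3661×19.97 + 0.2038×19.84 + 0.1840×54.51 = 30.9170 per 100 000.

30.92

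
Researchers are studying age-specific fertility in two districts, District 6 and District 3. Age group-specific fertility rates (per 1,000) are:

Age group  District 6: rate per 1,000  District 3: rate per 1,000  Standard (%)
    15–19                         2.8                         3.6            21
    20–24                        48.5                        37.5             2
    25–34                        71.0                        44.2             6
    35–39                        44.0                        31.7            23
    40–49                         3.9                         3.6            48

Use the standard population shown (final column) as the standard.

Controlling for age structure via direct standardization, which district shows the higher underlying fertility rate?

Standard weights: 0.21, 0.02, 0.06, 0.23, 0.48.
District 6: 0.2100×2.8 + 0.0200×48.5 + 0.0600×71.0 + 0.2300×44.0 + 0.4800×3.9 = 17.8100 per 1,000.
District 3: 0.2100×3.6 + 0.0200×37.5 + 0.0600×44.2 + 0.2300×31.7 + 0.4800×3.6 = 13.1770 per 1,000.

District 6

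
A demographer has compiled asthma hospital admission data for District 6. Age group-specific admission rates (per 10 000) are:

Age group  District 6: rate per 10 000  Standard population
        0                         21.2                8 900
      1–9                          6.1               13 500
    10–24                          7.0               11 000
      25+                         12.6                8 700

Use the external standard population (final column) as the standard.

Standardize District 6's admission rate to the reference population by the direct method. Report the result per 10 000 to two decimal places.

Standard total = 42 100; weights = 0.2114, 0.3207, 0.2613, 0.2067.
Standardized rate: 0.2114×21.2 + 0.3207×6.1 + 0.2613×7.0 + 0.2067×12.6 = 10.8705 per 10 000.

10.87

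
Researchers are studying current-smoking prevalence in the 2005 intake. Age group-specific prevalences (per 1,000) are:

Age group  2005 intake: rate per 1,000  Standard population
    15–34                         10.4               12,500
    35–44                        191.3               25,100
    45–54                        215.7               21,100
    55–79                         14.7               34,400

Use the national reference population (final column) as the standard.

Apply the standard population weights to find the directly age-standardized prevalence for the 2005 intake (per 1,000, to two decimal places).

Standard total = 93,100; weights = 0.1343, 0.2696, 0.2266, 0.3695.
Standardized rate: 0.1343×10.4 + 0.2696×191.3 + 0.2266×215.7 + 0.3695×14.7 = 107.2887 per 1,000.

107.29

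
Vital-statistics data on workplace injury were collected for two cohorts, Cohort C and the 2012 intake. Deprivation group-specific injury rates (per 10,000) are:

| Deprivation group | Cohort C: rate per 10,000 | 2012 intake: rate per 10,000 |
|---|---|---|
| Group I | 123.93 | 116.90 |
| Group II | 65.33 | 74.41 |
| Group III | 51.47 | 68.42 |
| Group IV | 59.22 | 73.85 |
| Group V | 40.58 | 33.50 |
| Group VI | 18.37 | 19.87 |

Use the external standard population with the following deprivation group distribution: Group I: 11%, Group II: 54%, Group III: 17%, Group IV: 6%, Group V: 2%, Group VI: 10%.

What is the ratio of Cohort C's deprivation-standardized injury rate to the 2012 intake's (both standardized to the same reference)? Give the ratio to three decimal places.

0.890

Standard weights: 0.11, 0.54, 0.17, 0.06, 0.02, 0.10.
Cohort C: 0.1100×123.93 + 0.5400×65.33 + 0.1700×51.47 + 0.0600×59.22 + 0.0200×40.58 + 0.1000×18.37 = 63.8622 per 10,000.
The 2012 intake: 0.1100×116.90 + 0.5400×74.41 + 0.1700×68.42 + 0.0600×73.85 + 0.0200×33.50 + 0.1000×19.87 = 71.7598 per 10,000.
Ratio = 63.8622 ÷ 71.7598 = 0.88994.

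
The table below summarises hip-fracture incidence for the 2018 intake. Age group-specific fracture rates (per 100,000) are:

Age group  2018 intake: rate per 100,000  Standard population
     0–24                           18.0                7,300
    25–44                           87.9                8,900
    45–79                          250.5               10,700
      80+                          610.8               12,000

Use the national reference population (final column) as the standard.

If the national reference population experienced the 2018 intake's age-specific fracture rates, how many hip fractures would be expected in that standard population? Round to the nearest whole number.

109

Expected hip fractures = Σ (standard pop × age-specific rate ÷ 100,000)
= 7,300×18.0/100,000 + 8,900×87.9/100,000 + 10,700×250.5/100,000 + 12,000×610.8/100,000
= 1.31 + 7.82 + 26.80 + 73.30 = 109.24.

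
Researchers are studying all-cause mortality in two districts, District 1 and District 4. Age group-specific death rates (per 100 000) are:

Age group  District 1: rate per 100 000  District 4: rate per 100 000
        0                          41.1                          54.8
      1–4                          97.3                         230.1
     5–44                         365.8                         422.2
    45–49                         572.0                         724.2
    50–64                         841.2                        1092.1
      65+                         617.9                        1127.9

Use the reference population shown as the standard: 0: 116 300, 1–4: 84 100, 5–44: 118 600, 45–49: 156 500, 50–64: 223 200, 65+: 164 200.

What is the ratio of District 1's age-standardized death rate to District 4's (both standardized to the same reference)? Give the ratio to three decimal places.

0.704

Standard total = 862 900; weights = 0.1348, 0.0975, 0.1374, 0.1814, 0.2587, 0.1903.
District 1: 0.1348×41.1 + 0.0975×97.3 + 0.1374×365.8 + 0.1814×572.0 + 0.2587×841.2 + 0.1903×617.9 = 504.2065 per 100 000.
District 4: 0.1348×54.8 + 0.0975×230.1 + 0.1374×422.2 + 0.1814×724.2 + 0.2587×1092.1 + 0.1903×1127.9 = 716.2971 per 100 000.
Ratio = 504.2065 ÷ 716.2971 = 0.70391.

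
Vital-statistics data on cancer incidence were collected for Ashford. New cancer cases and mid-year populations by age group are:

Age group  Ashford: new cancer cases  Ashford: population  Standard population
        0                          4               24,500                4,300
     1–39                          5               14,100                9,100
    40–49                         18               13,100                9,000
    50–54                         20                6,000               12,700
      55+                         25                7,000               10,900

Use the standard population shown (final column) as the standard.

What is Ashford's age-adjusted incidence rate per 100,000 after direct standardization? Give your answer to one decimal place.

Age-specific rates per 100,000 for Ashford: 16.33, 35.46, 137.40, 333.33, 357.14.
Standard total = 46,000; weights = 0.0935, 0.1978, 0.1957, 0.2761, 0.2370.
Standardized rate: 0.0935×16.33 + 0.1978×35.46 + 0.1957×137.40 + 0.2761×333.33 + 0.2370×357.14 = 212.0811 per 100,000.

212.1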